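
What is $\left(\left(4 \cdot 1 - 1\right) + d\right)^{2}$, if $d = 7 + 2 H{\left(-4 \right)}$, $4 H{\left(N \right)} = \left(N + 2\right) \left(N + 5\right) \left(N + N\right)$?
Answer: $324$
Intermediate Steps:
$H{\left(N \right)} = \frac{N \left(2 + N\right) \left(5 + N\right)}{2}$ ($H{\left(N \right)} = \frac{\left(N + 2\right) \left(N + 5\right) \left(N + N\right)}{4} = \frac{\left(2 + N\right) \left(5 + N\right) 2 N}{4} = \frac{2 N \left(2 + N\right) \left(5 + N\right)}{4} = \frac{N \left(2 + N\right) \left(5 + N\right)}{2}$)
$d = 15$ ($d = 7 + 2 \cdot \frac{1}{2} \left(-4\right) \left(10 + \left(-4\right)^{2} + 7 \left(-4\right)\right) = 7 + 2 \cdot \frac{1}{2} \left(-4\right) \left(10 + 16 - 28\right) = 7 + 2 \cdot \frac{1}{2} \left(-4\right) \left(-2\right) = 7 + 2 \cdot 4 = 7 + 8 = 15$)
$\left(\left(4 \cdot 1 - 1\right) + d\right)^{2} = \left(\left(4 \cdot 1 - 1\right) + 15\right)^{2} = \left(\left(4 - 1\right) + 15\right)^{2} = \left(3 + 15\right)^{2} = 18^{2} = 324$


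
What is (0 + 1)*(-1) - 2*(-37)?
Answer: 73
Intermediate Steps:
(0 + 1)*(-1) - 2*(-37) = 1*(-1) + 74 = -1 + 74 = 73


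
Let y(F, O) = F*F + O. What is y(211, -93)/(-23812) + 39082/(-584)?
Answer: -119570817/1738276 ≈ -68.787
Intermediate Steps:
y(F, O) = O + F**2 (y(F, O) = F**2 + O = O + F**2)
y(211, -93)/(-23812) + 39082/(-584) = (-93 + 211**2)/(-23812) + 39082/(-584) = (-93 + 44521)*(-1/23812) + 39082*(-1/584) = 44428*(-1/23812) - 19541/292 = -11107/5953 - 19541/292 = -119570817/1738276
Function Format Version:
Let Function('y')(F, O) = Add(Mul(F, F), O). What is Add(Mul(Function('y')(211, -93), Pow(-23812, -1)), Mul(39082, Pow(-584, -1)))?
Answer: Rational(-119570817, 1738276) ≈ -68.787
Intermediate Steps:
Function('y')(F, O) = Add(O, Pow(F, 2)) (Function('y')(F, O) = Add(Pow(F, 2), O) = Add(O, Pow(F, 2)))
Add(Mul(Function('y')(211, -93), Pow(-23812, -1)), Mul(39082, Pow(-584, -1))) = Add(Mul(Add(-93, Pow(211, 2)), Pow(-23812, -1)), Mul(39082, Pow(-584, -1))) = Add(Mul(Add(-93, 44521), Rational(-1, 23812)), Mul(39082, Rational(-1, 584))) = Add(Mul(44428, Rational(-1, 23812)), Rational(-19541, 292)) = Add(Rational(-11107, 5953), Rational(-19541, 292)) = Rational(-119570817, 1738276)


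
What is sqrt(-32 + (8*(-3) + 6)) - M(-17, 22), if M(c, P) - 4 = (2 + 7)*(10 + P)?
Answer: -292 + 5*I*sqrt(2) ≈ -292.0 + 7.0711*I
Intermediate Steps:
M(c, P) = 94 + 9*P (M(c, P) = 4 + (2 + 7)*(10 + P) = 4 + 9*(10 + P) = 4 + (90 + 9*P) = 94 + 9*P)
sqrt(-32 + (8*(-3) + 6)) - M(-17, 22) = sqrt(-32 + (8*(-3) + 6)) - (94 + 9*22) = sqrt(-32 + (-24 + 6)) - (94 + 198) = sqrt(-32 - 18) - 1*292 = sqrt(-50) - 292 = 5*I*sqrt(2) - 292 = -292 + 5*I*sqrt(2)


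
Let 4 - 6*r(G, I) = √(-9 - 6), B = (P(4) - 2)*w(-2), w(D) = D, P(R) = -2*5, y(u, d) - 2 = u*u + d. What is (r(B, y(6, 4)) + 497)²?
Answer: (2986 - I*√15)²/36 ≈ 2.4767e+5 - 642.49*I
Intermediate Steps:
y(u, d) = 2 + d + u² (y(u, d) = 2 + (u*u + d) = 2 + (u² + d) = 2 + (d + u²) = 2 + d + u²)
P(R) = -10
B = 24 (B = (-10 - 2)*(-2) = -12*(-2) = 24)
r(G, I) = ⅔ - I*√15/6 (r(G, I) = ⅔ - √(-9 - 6)/6 = ⅔ - I*√15/6)
(r(B, y(6, 4)) + 497)² = ((⅔ - I*√15/6) + 497)² = (1493/3 - I*√15/6)²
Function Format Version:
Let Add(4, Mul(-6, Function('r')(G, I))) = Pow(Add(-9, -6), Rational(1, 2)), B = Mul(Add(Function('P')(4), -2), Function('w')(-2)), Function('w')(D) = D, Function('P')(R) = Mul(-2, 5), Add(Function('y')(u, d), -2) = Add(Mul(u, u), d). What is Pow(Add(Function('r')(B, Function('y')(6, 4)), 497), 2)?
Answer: Mul(Rational(1, 36), Pow(Add(2986, Mul(-1, I, Pow(15, Rational(1, 2)))), 2)) ≈ Add(2.4767e+5, Mul(-642.49, I))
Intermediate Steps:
Function('y')(u, d) = Add(2, d, Pow(u, 2)) (Function('y')(u, d) = Add(2, Add(Mul(u, u), d)) = Add(2, Add(Pow(u, 2), d)) = Add(2, Add(d, Pow(u, 2))) = Add(2, d, Pow(u, 2)))
Function('P')(R) = -10
B = 24 (B = Mul(Add(-10, -2), -2) = Mul(-12, -2) = 24)
Function('r')(G, I) = Add(Rational(2, 3), Mul(Rational(-1, 6), I, Pow(15, Rational(1, 2)))) (Function('r')(G, I) = Add(Rational(2, 3), Mul(Rational(-1, 6), Pow(Add(-9, -6), Rational(1, 2)))) = Add(Rational(2, 3), Mul(Rational(-1, 6), Pow(-15, Rational(1, 2)))) = Add(Rational(2, 3), Mul(Rational(-1, 6), Mul(I, Pow(15, Rational(1, 2))))) = Add(Rational(2, 3), Mul(Rational(-1, 6), I, Pow(15, Rational(1, 2)))))
Pow(Add(Function('r')(B, Function('y')(6, 4)), 497), 2) = Pow(Add(Add(Rational(2, 3), Mul(Rational(-1, 6), I, Pow(15, Rational(1, 2)))), 497), 2) = Pow(Add(Rational(1493, 3), Mul(Rational(-1, 6), I, Pow(15, Rational(1, 2)))), 2)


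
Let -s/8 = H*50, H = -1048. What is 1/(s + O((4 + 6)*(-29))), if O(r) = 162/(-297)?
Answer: 11/4611194 ≈ 2.3855e-6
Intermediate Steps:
O(r) = -6/11 (O(r) = 162*(-1/297) = -6/11)
s = 419200 (s = -(-8384)*50 = -8*(-52400) = 419200)
1/(s + O((4 + 6)*(-29))) = 1/(419200 - 6/11) = 1/(4611194/11) = 11/4611194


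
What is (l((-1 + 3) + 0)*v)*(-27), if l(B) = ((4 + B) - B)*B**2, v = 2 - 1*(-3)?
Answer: -2160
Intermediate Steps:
v = 5 (v = 2 + 3 = 5)
l(B) = 4*B**2
(l((-1 + 3) + 0)*v)*(-27) = ((4*((-1 + 3) + 0)**2)*5)*(-27) = ((4*(2 + 0)**2)*5)*(-27) = ((4*2**2)*5)*(-27) = ((4*4)*5)*(-27) = (16*5)*(-27) = 80*(-27) = -2160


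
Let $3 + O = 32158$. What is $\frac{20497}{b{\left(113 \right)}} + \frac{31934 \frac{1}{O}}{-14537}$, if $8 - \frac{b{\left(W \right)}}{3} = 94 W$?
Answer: $- \frac{9582077848223}{14884136436870} \approx -0.64378$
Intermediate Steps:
$O = 32155$ ($O = -3 + 32158 = 32155$)
$b{\left(W \right)} = 24 - 282 W$ ($b{\left(W \right)} = 24 - 3 \cdot 94 W = 24 - 282 W$)
$\frac{20497}{b{\left(113 \right)}} + \frac{31934 \frac{1}{O}}{-14537} = \frac{20497}{24 - 31866} + \frac{31934 \cdot \frac{1}{32155}}{-14537} = \frac{20497}{24 - 31866} + 31934 \cdot \frac{1}{32155} \left(- \frac{1}{14537}\right) = \frac{20497}{-31842} + \frac{31934}{32155} \left(- \frac{1}{14537}\right) = 20497 \left(- \frac{1}{31842}\right) - \frac{31934}{467437235} = - \frac{20497}{31842} - \frac{31934}{467437235} = - \frac{9582077848223}{14884136436870}$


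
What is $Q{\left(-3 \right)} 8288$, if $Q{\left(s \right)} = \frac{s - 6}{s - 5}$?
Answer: $9324$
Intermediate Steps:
$Q{\left(s \right)} = \frac{-6 + s}{-5 + s}$
$Q{\left(-3 \right)} 8288 = \frac{-6 - 3}{-5 - 3} \cdot 8288 = \frac{1}{-8} \left(-9\right) 8288 = \left(- \frac{1}{8}\right) \left(-9\right) 8288 = \frac{9}{8} \cdot 8288 = 9324$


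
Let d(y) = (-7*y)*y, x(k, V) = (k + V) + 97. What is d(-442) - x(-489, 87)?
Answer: -1367243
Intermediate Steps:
x(k, V) = 97 + V + k (x(k, V) = (V + k) + 97 = 97 + V + k)
d(y) = -7*y²
d(-442) - x(-489, 87) = -7*(-442)² - (97 + 87 - 489) = -7*195364 - 1*(-305) = -1367548 + 305 = -1367243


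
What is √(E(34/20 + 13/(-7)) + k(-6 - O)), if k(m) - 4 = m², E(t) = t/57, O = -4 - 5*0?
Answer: √127316910/3990 ≈ 2.8279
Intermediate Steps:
O = -4 (O = -4 + 0 = -4)
E(t) = t/57 (E(t) = t*(1/57) = t/57)
k(m) = 4 + m²
√(E(34/20 + 13/(-7)) + k(-6 - O)) = √((34/20 + 13/(-7))/57 + (4 + (-6 - 1*(-4))²)) = √((34*(1/20) + 13*(-⅐))/57 + (4 + (-6 + 4)²)) = √((17/10 - 13/7)/57 + (4 + (-2)²)) = √((1/57)*(-11/70) + (4 + 4)) = √(-11/3990 + 8) = √(31909/3990) = √127316910/3990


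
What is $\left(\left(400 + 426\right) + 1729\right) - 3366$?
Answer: $-811$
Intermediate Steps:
$\left(\left(400 + 426\right) + 1729\right) - 3366 = \left(826 + 1729\right) - 3366 = 2555 - 3366 = -811$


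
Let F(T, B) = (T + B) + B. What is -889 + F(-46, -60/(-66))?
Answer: -10265/11 ≈ -933.18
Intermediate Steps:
F(T, B) = T + 2*B (F(T, B) = (B + T) + B = T + 2*B)
-889 + F(-46, -60/(-66)) = -889 + (-46 + 2*(-60/(-66))) = -889 + (-46 + 2*(-60*(-1/66))) = -889 + (-46 + 2*(10/11)) = -889 + (-46 + 20/11) = -889 - 486/11 = -10265/11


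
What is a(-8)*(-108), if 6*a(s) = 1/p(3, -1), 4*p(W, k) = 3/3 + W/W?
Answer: -36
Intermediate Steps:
p(W, k) = 1/2 (p(W, k) = (3/3 + W/W)/4 = (3*(1/3) + 1)/4 = (1 + 1)/4 = (1/4)*2 = 1/2)
a(s) = 1/3 (a(s) = 1/(6*(1/2)) = (1/6)*2 = 1/3)
a(-8)*(-108) = (1/3)*(-108) = -36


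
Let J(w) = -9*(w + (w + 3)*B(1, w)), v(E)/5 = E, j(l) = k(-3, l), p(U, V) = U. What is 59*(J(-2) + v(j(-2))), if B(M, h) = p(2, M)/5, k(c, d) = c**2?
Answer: 17523/5 ≈ 3504.6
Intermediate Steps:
B(M, h) = 2/5
j(l) = 9 (j(l) = (-3)**2 = 9)
v(E) = 5*E
J(w) = -54/5 - 63*w/5 (J(w) = -9*(w + (w + 3)*(2/5)) = -9*(w + (3 + w)*(2/5)) = -9*(w + (6/5 + 2*w/5)) = -9*(6/5 + 7*w/5) = -54/5 - 63*w/5)
59*(J(-2) + v(j(-2))) = 59*((-54/5 - 63/5*(-2)) + 5*9) = 59*((-54/5 + 126/5) + 45) = 59*(72/5 + 45) = 59*(297/5) = 17523/5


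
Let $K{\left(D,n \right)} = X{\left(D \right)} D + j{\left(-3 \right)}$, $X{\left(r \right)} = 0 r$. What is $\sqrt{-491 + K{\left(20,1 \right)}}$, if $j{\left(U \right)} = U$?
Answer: $i \sqrt{494} \approx 22.226 i$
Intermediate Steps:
$X{\left(r \right)} = 0$
$K{\left(D,n \right)} = -3$ ($K{\left(D,n \right)} = 0 D - 3 = 0 - 3 = -3$)
$\sqrt{-491 + K{\left(20,1 \right)}} = \sqrt{-491 - 3} = \sqrt{-494} = i \sqrt{494}$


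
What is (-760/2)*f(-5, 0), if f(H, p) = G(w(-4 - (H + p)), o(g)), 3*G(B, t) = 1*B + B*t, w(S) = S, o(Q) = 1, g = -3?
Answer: -760/3 ≈ -253.33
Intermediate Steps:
G(B, t) = B/3 + B*t/3 (G(B, t) = (1*B + B*t)/3 = (B + B*t)/3 = B/3 + B*t/3)
f(H, p) = -8/3 - 2*H/3 - 2*p/3 (f(H, p) = (-4 - (H + p))*(1 + 1)/3 = (⅓)*(-4 + (-H - p))*2 = (⅓)*(-4 - H - p)*2 = -8/3 - 2*H/3 - 2*p/3)
(-760/2)*f(-5, 0) = (-760/2)*(-8/3 - ⅔*(-5) - ⅔*0) = (-760/2)*(-8/3 + 10/3 + 0) = -19*20*(⅔) = -380*⅔ = -760/3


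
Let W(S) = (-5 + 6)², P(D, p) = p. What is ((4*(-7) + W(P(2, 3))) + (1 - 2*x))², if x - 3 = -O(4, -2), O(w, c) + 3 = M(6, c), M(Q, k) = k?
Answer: 1764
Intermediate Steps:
O(w, c) = -3 + c
W(S) = 1 (W(S) = 1² = 1)
x = 8 (x = 3 - (-3 - 2) = 3 - 1*(-5) = 3 + 5 = 8)
((4*(-7) + W(P(2, 3))) + (1 - 2*x))² = ((4*(-7) + 1) + (1 - 2*8))² = ((-28 + 1) + (1 - 16))² = (-27 - 15)² = (-42)² = 1764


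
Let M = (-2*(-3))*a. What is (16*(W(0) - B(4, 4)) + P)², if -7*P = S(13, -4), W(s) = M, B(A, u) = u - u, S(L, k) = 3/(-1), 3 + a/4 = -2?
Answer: 180552969/49 ≈ 3.6848e+6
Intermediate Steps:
a = -20 (a = -12 + 4*(-2) = -12 - 8 = -20)
S(L, k) = -3 (S(L, k) = 3*(-1) = -3)
B(A, u) = 0
M = -120 (M = -2*(-3)*(-20) = 6*(-20) = -120)
W(s) = -120
P = 3/7 (P = -⅐*(-3) = 3/7 ≈ 0.42857)
(16*(W(0) - B(4, 4)) + P)² = (16*(-120 - 1*0) + 3/7)² = (16*(-120 + 0) + 3/7)² = (16*(-120) + 3/7)² = (-1920 + 3/7)² = (-13437/7)² = 180552969/49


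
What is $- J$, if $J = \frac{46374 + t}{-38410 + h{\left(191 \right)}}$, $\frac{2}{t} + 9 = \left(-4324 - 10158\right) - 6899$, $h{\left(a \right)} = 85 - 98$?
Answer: $\frac{70852847}{58704855} \approx 1.2069$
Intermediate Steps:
$h{\left(a \right)} = -13$ ($h{\left(a \right)} = 85 - 98 = -13$)
$t = - \frac{1}{10695}$ ($t = \frac{2}{-9 - 21381} = \frac{2}{-21390} = 2 \left(- \frac{1}{21390}\right) = - \frac{1}{10695} \approx -9.3502 \cdot 10^{-5}$)
$J = - \frac{70852847}{58704855}$ ($J = \frac{46374 - \frac{1}{10695}}{-38410 - 13} = \frac{495969929}{10695 \left(-38423\right)} = \frac{495969929}{10695} \left(- \frac{1}{38423}\right) = - \frac{70852847}{58704855} \approx -1.2069$)
$- J = \left(-1\right) \left(- \frac{70852847}{58704855}\right) = \frac{70852847}{58704855}$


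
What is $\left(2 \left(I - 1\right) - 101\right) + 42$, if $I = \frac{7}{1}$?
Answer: $-47$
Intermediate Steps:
$I = 7$ ($I = 7 \cdot 1 = 7$)
$\left(2 \left(I - 1\right) - 101\right) + 42 = \left(2 \left(7 - 1\right) - 101\right) + 42 = \left(2 \cdot 6 - 101\right) + 42 = \left(12 - 101\right) + 42 = -89 + 42 = -47$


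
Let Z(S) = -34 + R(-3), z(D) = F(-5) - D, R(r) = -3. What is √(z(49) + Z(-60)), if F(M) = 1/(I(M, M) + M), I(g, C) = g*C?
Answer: 3*I*√955/10 ≈ 9.2709*I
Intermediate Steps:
I(g, C) = C*g
F(M) = 1/(M + M²) (F(M) = 1/(M*M + M) = 1/(M² + M) = 1/(M + M²))
z(D) = 1/20 - D (z(D) = 1/((-5)*(1 - 5)) - D = -⅕/(-4) - D = -⅕*(-¼) - D = 1/20 - D)
Z(S) = -37 (Z(S) = -34 - 3 = -37)
√(z(49) + Z(-60)) = √((1/20 - 1*49) - 37) = √((1/20 - 49) - 37) = √(-979/20 - 37) = √(-1719/20) = 3*I*√955/10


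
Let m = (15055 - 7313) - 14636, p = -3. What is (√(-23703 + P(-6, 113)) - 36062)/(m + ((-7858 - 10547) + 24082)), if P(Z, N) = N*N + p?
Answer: 36062/1217 - I*√10937/1217 ≈ 29.632 - 0.085933*I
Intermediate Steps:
m = -6894 (m = 7742 - 14636 = -6894)
P(Z, N) = -3 + N² (P(Z, N) = N*N - 3 = N² - 3 = -3 + N²)
(√(-23703 + P(-6, 113)) - 36062)/(m + ((-7858 - 10547) + 24082)) = (√(-23703 + (-3 + 113²)) - 36062)/(-6894 + ((-7858 - 10547) + 24082)) = (√(-23703 + (-3 + 12769)) - 36062)/(-6894 + (-18405 + 24082)) = (√(-23703 + 12766) - 36062)/(-6894 + 5677) = (√(-10937) - 36062)/(-1217) = (I*√10937 - 36062)*(-1/1217) = (-36062 + I*√10937)*(-1/1217) = 36062/1217 - I*√10937/1217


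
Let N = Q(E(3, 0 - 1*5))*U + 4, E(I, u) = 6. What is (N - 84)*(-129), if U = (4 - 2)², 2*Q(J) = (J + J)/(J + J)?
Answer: 10062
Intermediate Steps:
Q(J) = ½ (Q(J) = ((J + J)/(J + J))/2 = ((2*J)/((2*J)))/2 = ((2*J)*(1/(2*J)))/2 = (½)*1 = ½)
U = 4 (U = 2² = 4)
N = 6 (N = (½)*4 + 4 = 2 + 4 = 6)
(N - 84)*(-129) = (6 - 84)*(-129) = -78*(-129) = 10062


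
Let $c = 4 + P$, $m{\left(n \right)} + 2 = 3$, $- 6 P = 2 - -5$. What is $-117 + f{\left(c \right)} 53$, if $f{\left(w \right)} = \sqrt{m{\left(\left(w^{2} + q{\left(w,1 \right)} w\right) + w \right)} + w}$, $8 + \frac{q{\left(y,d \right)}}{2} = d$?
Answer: $-117 + \frac{53 \sqrt{138}}{6} \approx -13.232$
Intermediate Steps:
$P = - \frac{7}{6}$ ($P = - \frac{2 - -5}{6} = - \frac{2 + 5}{6} = \left(- \frac{1}{6}\right) 7 = - \frac{7}{6} \approx -1.1667$)
$q{\left(y,d \right)} = -16 + 2 d$
$m{\left(n \right)} = 1$ ($m{\left(n \right)} = -2 + 3 = 1$)
$c = \frac{17}{6}$ ($c = 4 - \frac{7}{6} = \frac{17}{6} \approx 2.8333$)
$f{\left(w \right)} = \sqrt{1 + w}$
$-117 + f{\left(c \right)} 53 = -117 + \sqrt{1 + \frac{17}{6}} \cdot 53 = -117 + \sqrt{\frac{23}{6}} \cdot 53 = -117 + \frac{\sqrt{138}}{6} \cdot 53 = -117 + \frac{53 \sqrt{138}}{6}$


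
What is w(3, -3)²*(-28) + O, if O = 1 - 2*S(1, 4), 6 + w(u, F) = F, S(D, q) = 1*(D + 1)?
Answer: -2271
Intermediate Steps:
S(D, q) = 1 + D (S(D, q) = 1*(1 + D) = 1 + D)
w(u, F) = -6 + F
O = -3 (O = 1 - 2*(1 + 1) = 1 - 2*2 = 1 - 4 = -3)
w(3, -3)²*(-28) + O = (-6 - 3)²*(-28) - 3 = (-9)²*(-28) - 3 = 81*(-28) - 3 = -2268 - 3 = -2271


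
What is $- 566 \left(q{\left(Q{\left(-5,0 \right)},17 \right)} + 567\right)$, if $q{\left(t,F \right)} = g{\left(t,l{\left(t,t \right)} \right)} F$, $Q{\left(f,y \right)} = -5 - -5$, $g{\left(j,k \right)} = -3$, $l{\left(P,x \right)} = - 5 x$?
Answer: $-292056$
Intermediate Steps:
$Q{\left(f,y \right)} = 0$ ($Q{\left(f,y \right)} = -5 + 5 = 0$)
$q{\left(t,F \right)} = - 3 F$
$- 566 \left(q{\left(Q{\left(-5,0 \right)},17 \right)} + 567\right) = - 566 \left(\left(-3\right) 17 + 567\right) = - 566 \left(-51 + 567\right) = \left(-566\right) 516 = -292056$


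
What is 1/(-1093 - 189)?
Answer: -1/1282 ≈ -0.00078003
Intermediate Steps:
1/(-1093 - 189) = 1/(-1282) = -1/1282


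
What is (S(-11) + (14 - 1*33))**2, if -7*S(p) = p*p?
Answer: 64516/49 ≈ 1316.7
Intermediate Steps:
S(p) = -p**2/7 (S(p) = -p*p/7 = -p**2/7)
(S(-11) + (14 - 1*33))**2 = (-1/7*(-11)**2 + (14 - 1*33))**2 = (-1/7*121 + (14 - 33))**2 = (-121/7 - 19)**2 = (-254/7)**2 = 64516/49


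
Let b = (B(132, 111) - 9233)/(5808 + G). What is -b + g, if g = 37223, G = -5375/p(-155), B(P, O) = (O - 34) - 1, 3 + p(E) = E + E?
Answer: 67870780358/1823279 ≈ 37225.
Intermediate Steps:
p(E) = -3 + 2*E (p(E) = -3 + (E + E) = -3 + 2*E)
B(P, O) = -35 + O (B(P, O) = (-34 + O) - 1 = -35 + O)
G = 5375/313 (G = -5375/(-3 + 2*(-155)) = -5375/(-3 - 310) = -5375/(-313) = -5375*(-1/313) = 5375/313 ≈ 17.173)
b = -2866141/1823279 (b = ((-35 + 111) - 9233)/(5808 + 5375/313) = (76 - 9233)/(1823279/313) = -9157*313/1823279 = -2866141/1823279 ≈ -1.5720)
-b + g = -1*(-2866141/1823279) + 37223 = 2866141/1823279 + 37223 = 67870780358/1823279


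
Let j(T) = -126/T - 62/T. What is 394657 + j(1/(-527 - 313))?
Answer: 552577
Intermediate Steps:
j(T) = -188/T
394657 + j(1/(-527 - 313)) = 394657 - 188/(1/(-527 - 313)) = 394657 - 188/(1/(-840)) = 394657 - 188/(-1/840) = 394657 - 188*(-840) = 394657 + 157920 = 552577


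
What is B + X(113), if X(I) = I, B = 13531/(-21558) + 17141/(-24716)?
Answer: 29752776395/266413764 ≈ 111.68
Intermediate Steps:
B = -351978937/266413764 (B = 13531*(-1/21558) + 17141*(-1/24716) = -13531/21558 - 17141/24716 = -351978937/266413764 ≈ -1.3212)
B + X(113) = -351978937/266413764 + 113 = 29752776395/266413764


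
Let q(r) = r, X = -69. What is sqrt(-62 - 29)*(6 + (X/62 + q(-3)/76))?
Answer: 11421*I*sqrt(91)/2356 ≈ 46.243*I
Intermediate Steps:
sqrt(-62 - 29)*(6 + (X/62 + q(-3)/76)) = sqrt(-62 - 29)*(6 + (-69/62 - 3/76)) = sqrt(-91)*(6 + (-69*1/62 - 3*1/76)) = (I*sqrt(91))*(6 + (-69/62 - 3/76)) = (I*sqrt(91))*(6 - 2715/2356) = (I*sqrt(91))*(11421/2356) = 11421*I*sqrt(91)/2356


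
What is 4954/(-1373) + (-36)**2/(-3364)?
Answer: -4611166/1154693 ≈ -3.9934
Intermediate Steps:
4954/(-1373) + (-36)**2/(-3364) = 4954*(-1/1373) + 1296*(-1/3364) = -4954/1373 - 324/841 = -4611166/1154693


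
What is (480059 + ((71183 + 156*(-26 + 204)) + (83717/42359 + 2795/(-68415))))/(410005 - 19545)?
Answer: 16779713693300/11315495600031 ≈ 1.4829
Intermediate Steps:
(480059 + ((71183 + 156*(-26 + 204)) + (83717/42359 + 2795/(-68415))))/(410005 - 19545) = (480059 + ((71183 + 156*178) + (83717*(1/42359) + 2795*(-1/68415))))/390460 = (480059 + ((71183 + 27768) + (83717/42359 - 559/13683)))*(1/390460) = (480059 + (98951 + 1121821030/579598197))*(1/390460) = (480059 + 57352943012377/579598197)*(1/390460) = (335594273866000/579598197)*(1/390460) = 16779713693300/11315495600031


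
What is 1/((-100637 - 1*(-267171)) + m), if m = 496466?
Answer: 1/663000 ≈ 1.5083e-6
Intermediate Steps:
1/((-100637 - 1*(-267171)) + m) = 1/((-100637 - 1*(-267171)) + 496466) = 1/((-100637 + 267171) + 496466) = 1/(166534 + 496466) = 1/663000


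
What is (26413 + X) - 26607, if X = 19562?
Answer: 19368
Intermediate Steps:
(26413 + X) - 26607 = (26413 + 19562) - 26607 = 45975 - 26607 = 19368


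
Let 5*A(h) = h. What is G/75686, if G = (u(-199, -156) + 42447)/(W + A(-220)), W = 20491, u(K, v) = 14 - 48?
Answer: 6059/221078806 ≈ 2.7407e-5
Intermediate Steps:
A(h) = h/5
u(K, v) = -34
G = 6059/2921 (G = (-34 + 42447)/(20491 + (⅕)*(-220)) = 42413/(20491 - 44) = 42413/20447 = 42413*(1/20447) = 6059/2921 ≈ 2.0743)
G/75686 = (6059/2921)/75686 = (6059/2921)*(1/75686) = 6059/221078806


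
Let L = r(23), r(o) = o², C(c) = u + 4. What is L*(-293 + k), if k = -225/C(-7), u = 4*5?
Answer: -1279651/8 ≈ -1.5996e+5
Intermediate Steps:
u = 20
C(c) = 24 (C(c) = 20 + 4 = 24)
k = -75/8 (k = -225/24 = -225*1/24 = -75/8 ≈ -9.3750)
L = 529 (L = 23² = 529)
L*(-293 + k) = 529*(-293 - 75/8) = 529*(-2419/8) = -1279651/8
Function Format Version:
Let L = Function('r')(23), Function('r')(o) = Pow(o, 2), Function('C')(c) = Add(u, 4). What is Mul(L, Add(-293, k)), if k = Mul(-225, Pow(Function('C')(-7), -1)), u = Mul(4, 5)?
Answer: Rational(-1279651, 8) ≈ -1.5996e+5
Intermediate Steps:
u = 20
Function('C')(c) = 24 (Function('C')(c) = Add(20, 4) = 24)
k = Rational(-75, 8) (k = Mul(-225, Pow(24, -1)) = Mul(-225, Rational(1, 24)) = Rational(-75, 8) ≈ -9.3750)
L = 529 (L = Pow(23, 2) = 529)
Mul(L, Add(-293, k)) = Mul(529, Add(-293, Rational(-75, 8))) = Mul(529, Rational(-2419, 8)) = Rational(-1279651, 8)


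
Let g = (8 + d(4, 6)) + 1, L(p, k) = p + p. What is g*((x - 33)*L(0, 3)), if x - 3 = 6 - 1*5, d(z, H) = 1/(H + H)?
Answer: 0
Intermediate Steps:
d(z, H) = 1/(2*H)
L(p, k) = 2*p
x = 4 (x = 3 + (6 - 1*5) = 3 + (6 - 5) = 3 + 1 = 4)
g = 109/12 (g = (8 + (½)/6) + 1 = (8 + (½)*(⅙)) + 1 = (8 + 1/12) + 1 = 97/12 + 1 = 109/12 ≈ 9.0833)
g*((x - 33)*L(0, 3)) = 109*((4 - 33)*(2*0))/12 = 109*(-29*0)/12 = (109/12)*0 = 0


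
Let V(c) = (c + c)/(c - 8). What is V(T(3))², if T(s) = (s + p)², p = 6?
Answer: 26244/5329 ≈ 4.9248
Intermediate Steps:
T(s) = (6 + s)² (T(s) = (s + 6)² = (6 + s)²)
V(c) = 2*c/(-8 + c) (V(c) = (2*c)/(-8 + c) = 2*c/(-8 + c))
V(T(3))² = (2*(6 + 3)²/(-8 + (6 + 3)²))² = (2*9²/(-8 + 9²))² = (2*81/(-8 + 81))² = (2*81/73)² = (2*81*(1/73))² = (162/73)² = 26244/5329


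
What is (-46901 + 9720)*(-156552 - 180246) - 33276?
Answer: 12522453162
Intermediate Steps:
(-46901 + 9720)*(-156552 - 180246) - 33276 = -37181*(-336798) - 33276 = 12522486438 - 33276 = 12522453162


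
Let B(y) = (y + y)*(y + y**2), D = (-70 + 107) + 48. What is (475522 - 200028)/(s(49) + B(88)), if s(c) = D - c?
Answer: 137747/689234 ≈ 0.19986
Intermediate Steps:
D = 85 (D = 37 + 48 = 85)
s(c) = 85 - c
B(y) = 2*y*(y + y**2) (B(y) = (2*y)*(y + y**2) = 2*y*(y + y**2))
(475522 - 200028)/(s(49) + B(88)) = (475522 - 200028)/((85 - 1*49) + 2*88**2*(1 + 88)) = 275494/((85 - 49) + 2*7744*89) = 275494/(36 + 1378432) = 275494/1378468 = 275494*(1/1378468) = 137747/689234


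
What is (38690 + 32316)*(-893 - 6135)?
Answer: -499030168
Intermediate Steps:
(38690 + 32316)*(-893 - 6135) = 71006*(-7028) = -499030168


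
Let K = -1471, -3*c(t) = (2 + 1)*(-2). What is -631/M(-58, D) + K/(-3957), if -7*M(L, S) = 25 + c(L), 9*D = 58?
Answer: 5839262/35613 ≈ 163.96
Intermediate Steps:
c(t) = 2 (c(t) = -(2 + 1)*(-2)/3 = -(-2) = -⅓*(-6) = 2)
D = 58/9 (D = (⅑)*58 = 58/9 ≈ 6.4444)
M(L, S) = -27/7 (M(L, S) = -(25 + 2)/7 = -⅐*27 = -27/7)
-631/M(-58, D) + K/(-3957) = -631/(-27/7) - 1471/(-3957) = -631*(-7/27) - 1471*(-1/3957) = 4417/27 + 1471/3957 = 5839262/35613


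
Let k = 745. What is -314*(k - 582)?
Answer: -51182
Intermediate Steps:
-314*(k - 582) = -314*(745 - 582) = -314*163 = -51182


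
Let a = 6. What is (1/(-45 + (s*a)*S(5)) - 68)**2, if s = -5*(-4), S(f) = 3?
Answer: 458773561/99225 ≈ 4623.6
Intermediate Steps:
s = 20
(1/(-45 + (s*a)*S(5)) - 68)**2 = (1/(-45 + (20*6)*3) - 68)**2 = (1/(-45 + 120*3) - 68)**2 = (1/(-45 + 360) - 68)**2 = (1/315 - 68)**2 = (-21419/315)**2 = 458773561/99225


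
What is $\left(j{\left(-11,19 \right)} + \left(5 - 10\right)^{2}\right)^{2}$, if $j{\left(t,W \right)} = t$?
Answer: $196$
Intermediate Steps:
$\left(j{\left(-11,19 \right)} + \left(5 - 10\right)^{2}\right)^{2} = \left(-11 + \left(5 - 10\right)^{2}\right)^{2} = \left(-11 + \left(-5\right)^{2}\right)^{2} = \left(-11 + 25\right)^{2} = 14^{2} = 196$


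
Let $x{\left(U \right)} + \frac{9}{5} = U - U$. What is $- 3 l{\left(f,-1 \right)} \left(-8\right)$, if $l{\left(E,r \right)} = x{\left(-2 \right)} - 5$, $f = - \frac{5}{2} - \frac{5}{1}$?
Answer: $- \frac{816}{5} \approx -163.2$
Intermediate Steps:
$x{\left(U \right)} = - \frac{9}{5}$ ($x{\left(U \right)} = - \frac{9}{5} + \left(U - U\right) = - \frac{9}{5} + 0 = - \frac{9}{5}$)
$f = - \frac{15}{2}$ ($f = \left(-5\right) \frac{1}{2} - 5 = - \frac{5}{2} - 5 = - \frac{15}{2} \approx -7.5$)
$l{\left(E,r \right)} = - \frac{34}{5}$ ($l{\left(E,r \right)} = - \frac{9}{5} - 5 = - \frac{34}{5}$)
$- 3 l{\left(f,-1 \right)} \left(-8\right) = \left(-3\right) \left(- \frac{34}{5}\right) \left(-8\right) = \frac{102}{5} \left(-8\right) = - \frac{816}{5}$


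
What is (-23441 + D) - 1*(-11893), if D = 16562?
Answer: 5014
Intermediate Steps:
(-23441 + D) - 1*(-11893) = (-23441 + 16562) - 1*(-11893) = -6879 + 11893 = 5014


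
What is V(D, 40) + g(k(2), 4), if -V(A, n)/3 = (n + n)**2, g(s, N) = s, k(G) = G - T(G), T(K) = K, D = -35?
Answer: -19200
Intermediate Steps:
k(G) = 0 (k(G) = G - G = 0)
V(A, n) = -12*n**2 (V(A, n) = -3*(n + n)**2 = -3*4*n**2 = -12*n**2)
V(D, 40) + g(k(2), 4) = -12*40**2 + 0 = -12*1600 + 0 = -19200 + 0 = -19200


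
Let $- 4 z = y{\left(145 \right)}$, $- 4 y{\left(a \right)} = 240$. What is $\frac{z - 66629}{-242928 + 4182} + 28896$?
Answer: $\frac{3449435515}{119373} \approx 28896.0$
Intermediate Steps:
$y{\left(a \right)} = -60$ ($y{\left(a \right)} = \left(- \frac{1}{4}\right) 240 = -60$)
$z = 15$ ($z = \left(- \frac{1}{4}\right) \left(-60\right) = 15$)
$\frac{z - 66629}{-242928 + 4182} + 28896 = \frac{15 - 66629}{-242928 + 4182} + 28896 = - \frac{66614}{-238746} + 28896 = \left(-66614\right) \left(- \frac{1}{238746}\right) + 28896 = \frac{33307}{119373} + 28896 = \frac{3449435515}{119373}$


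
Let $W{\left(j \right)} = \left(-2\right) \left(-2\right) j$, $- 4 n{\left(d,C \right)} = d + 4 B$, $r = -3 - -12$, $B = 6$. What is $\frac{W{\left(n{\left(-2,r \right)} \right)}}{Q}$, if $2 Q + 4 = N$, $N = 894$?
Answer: $- \frac{22}{445} \approx -0.049438$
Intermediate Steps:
$Q = 445$ ($Q = -2 + \frac{1}{2} \cdot 894 = -2 + 447 = 445$)
$r = 9$ ($r = -3 + 12 = 9$)
$n{\left(d,C \right)} = -6 - \frac{d}{4}$ ($n{\left(d,C \right)} = - \frac{d + 4 \cdot 6}{4} = - \frac{d + 24}{4} = - \frac{24 + d}{4} = -6 - \frac{d}{4}$)
$W{\left(j \right)} = 4 j$
$\frac{W{\left(n{\left(-2,r \right)} \right)}}{Q} = \frac{4 \left(-6 - - \frac{1}{2}\right)}{445} = 4 \left(-6 + \frac{1}{2}\right) \frac{1}{445} = 4 \left(- \frac{11}{2}\right) \frac{1}{445} = \left(-22\right) \frac{1}{445} = - \frac{22}{445}$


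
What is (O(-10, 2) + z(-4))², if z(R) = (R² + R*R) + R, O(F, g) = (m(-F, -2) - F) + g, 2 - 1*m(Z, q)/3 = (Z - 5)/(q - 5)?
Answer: 113569/49 ≈ 2317.7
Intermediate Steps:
m(Z, q) = 6 - 3*(-5 + Z)/(-5 + q) (m(Z, q) = 6 - 3*(Z - 5)/(q - 5) = 6 - 3*(-5 + Z)/(-5 + q))
O(F, g) = 27/7 + g - 10*F/7 (O(F, g) = (3*(-5 - (-1)*F + 2*(-2))/(-5 - 2) - F) + g = (3*(-5 + F - 4)/(-7) - F) + g = (3*(-⅐)*(-9 + F) - F) + g = ((27/7 - 3*F/7) - F) + g = (27/7 - 10*F/7) + g = 27/7 + g - 10*F/7)
z(R) = R + 2*R² (z(R) = (R² + R²) + R = 2*R² + R = R + 2*R²)
(O(-10, 2) + z(-4))² = ((27/7 + 2 - 10/7*(-10)) - 4*(1 + 2*(-4)))² = ((27/7 + 2 + 100/7) - 4*(1 - 8))² = (141/7 - 4*(-7))² = (141/7 + 28)² = (337/7)² = 113569/49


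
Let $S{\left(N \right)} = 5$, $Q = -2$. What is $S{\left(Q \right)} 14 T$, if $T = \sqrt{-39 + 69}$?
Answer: $70 \sqrt{30} \approx 383.41$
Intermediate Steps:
$T = \sqrt{30} \approx 5.4772$
$S{\left(Q \right)} 14 T = 5 \cdot 14 \sqrt{30} = 70 \sqrt{30}$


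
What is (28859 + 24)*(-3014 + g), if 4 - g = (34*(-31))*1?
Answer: -56495148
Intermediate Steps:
g = 1058 (g = 4 - 34*(-31) = 4 - (-1054) = 4 - 1*(-1054) = 4 + 1054 = 1058)
(28859 + 24)*(-3014 + g) = (28859 + 24)*(-3014 + 1058) = 28883*(-1956) = -56495148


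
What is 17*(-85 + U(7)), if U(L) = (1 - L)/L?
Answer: -10217/7 ≈ -1459.6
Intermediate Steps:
U(L) = (1 - L)/L
17*(-85 + U(7)) = 17*(-85 + (1 - 1*7)/7) = 17*(-85 + (1 - 7)/7) = 17*(-85 + (1/7)*(-6)) = 17*(-85 - 6/7) = 17*(-601/7) = -10217/7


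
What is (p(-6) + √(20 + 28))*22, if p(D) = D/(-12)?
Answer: 11 + 88*√3 ≈ 163.42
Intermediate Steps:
p(D) = -D/12 (p(D) = D*(-1/12) = -D/12)
(p(-6) + √(20 + 28))*22 = (-1/12*(-6) + √(20 + 28))*22 = (½ + √48)*22 = (½ + 4*√3)*22 = 11 + 88*√3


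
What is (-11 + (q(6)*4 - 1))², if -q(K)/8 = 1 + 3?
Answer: 19600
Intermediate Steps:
q(K) = -32 (q(K) = -8*(1 + 3) = -8*4 = -32)
(-11 + (q(6)*4 - 1))² = (-11 + (-32*4 - 1))² = (-11 + (-128 - 1))² = (-11 - 129)² = (-140)² = 19600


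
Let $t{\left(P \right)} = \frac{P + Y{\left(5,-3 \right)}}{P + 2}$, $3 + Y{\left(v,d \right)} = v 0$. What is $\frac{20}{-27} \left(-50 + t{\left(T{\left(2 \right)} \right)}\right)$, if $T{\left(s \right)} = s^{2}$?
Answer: $\frac{2990}{81} \approx 36.914$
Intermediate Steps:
$Y{\left(v,d \right)} = -3$ ($Y{\left(v,d \right)} = -3 + v 0 = -3 + 0 = -3$)
$t{\left(P \right)} = \frac{-3 + P}{2 + P}$ ($t{\left(P \right)} = \frac{P - 3}{P + 2} = \frac{-3 + P}{2 + P}$)
$\frac{20}{-27} \left(-50 + t{\left(T{\left(2 \right)} \right)}\right) = \frac{20}{-27} \left(-50 + \frac{-3 + 2^{2}}{2 + 2^{2}}\right) = 20 \left(- \frac{1}{27}\right) \left(-50 + \frac{-3 + 4}{2 + 4}\right) = - \frac{20 \left(-50 + \frac{1}{6} \cdot 1\right)}{27} = - \frac{20 \left(-50 + \frac{1}{6}\right)}{27} = \left(- \frac{20}{27}\right) \left(- \frac{299}{6}\right) = \frac{2990}{81}$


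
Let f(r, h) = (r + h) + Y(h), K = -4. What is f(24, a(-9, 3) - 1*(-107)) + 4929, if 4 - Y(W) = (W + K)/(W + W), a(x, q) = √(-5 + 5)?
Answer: 1083593/214 ≈ 5063.5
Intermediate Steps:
a(x, q) = 0 (a(x, q) = √0 = 0)
Y(W) = 4 - (-4 + W)/(2*W) (Y(W) = 4 - (W - 4)/(W + W) = 4 - (-4 + W)/(2*W))
f(r, h) = 7/2 + h + r + 2/h (f(r, h) = (r + h) + (7/2 + 2/h) = (h + r) + (7/2 + 2/h) = 7/2 + h + r + 2/h)
f(24, a(-9, 3) - 1*(-107)) + 4929 = (7/2 + (0 - 1*(-107)) + 24 + 2/(0 - 1*(-107))) + 4929 = (7/2 + (0 + 107) + 24 + 2/(0 + 107)) + 4929 = (7/2 + 107 + 24 + 2/107) + 4929 = 28787/214 + 4929 = 1083593/214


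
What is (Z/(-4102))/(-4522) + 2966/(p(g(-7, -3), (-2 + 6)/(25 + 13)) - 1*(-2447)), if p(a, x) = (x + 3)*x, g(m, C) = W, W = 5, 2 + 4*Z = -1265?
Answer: 11349073135583/9364559334480 ≈ 1.2119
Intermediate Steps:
Z = -1267/4 (Z = -½ + (¼)*(-1265) = -½ - 1265/4 = -1267/4 ≈ -316.75)
g(m, C) = 5
p(a, x) = x*(3 + x) (p(a, x) = (3 + x)*x = x*(3 + x))
(Z/(-4102))/(-4522) + 2966/(p(g(-7, -3), (-2 + 6)/(25 + 13)) - 1*(-2447)) = -1267/4/(-4102)/(-4522) + 2966/(((-2 + 6)/(25 + 13))*(3 + (-2 + 6)/(25 + 13)) - 1*(-2447)) = -1267/4*(-1/4102)*(-1/4522) + 2966/((4/38)*(3 + 4/38) + 2447) = (181/2344)*(-1/4522) + 2966/((4*(1/38))*(3 + 4*(1/38)) + 2447) = -181/10599568 + 2966/(2*(3 + 2/19)/19 + 2447) = -181/10599568 + 2966/((2/19)*(59/19) + 2447) = -181/10599568 + 2966/(118/361 + 2447) = -181/10599568 + 2966/(883485/361) = -181/10599568 + 2966*(361/883485) = -181/10599568 + 1070726/883485 = 11349073135583/9364559334480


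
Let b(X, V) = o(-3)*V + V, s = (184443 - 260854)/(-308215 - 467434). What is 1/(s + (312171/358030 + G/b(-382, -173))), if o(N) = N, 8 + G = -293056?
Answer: -48043070784310/40646136448026583 ≈ -0.0011820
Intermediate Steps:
G = -293064 (G = -8 - 293056 = -293064)
s = 76411/775649 (s = -76411/(-775649) = -76411*(-1/775649) = 76411/775649 ≈ 0.098512)
b(X, V) = -2*V (b(X, V) = -3*V + V = -2*V)
1/(s + (312171/358030 + G/b(-382, -173))) = 1/(76411/775649 + (312171/358030 - 293064/((-2*(-173))))) = 1/(76411/775649 + (312171*(1/358030) - 293064/346)) = 1/(76411/775649 + (312171/358030 - 293064*1/346)) = 1/(76411/775649 + (312171/358030 - 146532/173)) = 1/(76411/775649 - 52408846377/61939190) = 1/(-40646136448026583/48043070784310) = -48043070784310/40646136448026583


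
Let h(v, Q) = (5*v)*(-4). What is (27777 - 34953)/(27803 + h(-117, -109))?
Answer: -7176/30143 ≈ -0.23807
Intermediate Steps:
h(v, Q) = -20*v
(27777 - 34953)/(27803 + h(-117, -109)) = (27777 - 34953)/(27803 - 20*(-117)) = -7176/(27803 + 2340) = -7176/30143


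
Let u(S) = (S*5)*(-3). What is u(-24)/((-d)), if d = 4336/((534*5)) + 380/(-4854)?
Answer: -64800900/278227 ≈ -232.91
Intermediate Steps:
u(S) = -15*S (u(S) = (5*S)*(-3) = -15*S)
d = 556454/360005 (d = 4336/2670 + 380*(-1/4854) = 4336*(1/2670) - 190/2427 = 2168/1335 - 190/2427 = 556454/360005 ≈ 1.5457)
u(-24)/((-d)) = (-15*(-24))/((-1*556454/360005)) = 360/(-556454/360005) = 360*(-360005/556454) = -64800900/278227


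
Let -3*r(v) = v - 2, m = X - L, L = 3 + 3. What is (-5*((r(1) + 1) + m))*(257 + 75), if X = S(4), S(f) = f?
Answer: 3320/3 ≈ 1106.7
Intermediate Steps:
L = 6
X = 4
m = -2 (m = 4 - 1*6 = 4 - 6 = -2)
r(v) = 2/3 - v/3 (r(v) = -(v - 2)/3 = -(-2 + v)/3 = 2/3 - v/3)
(-5*((r(1) + 1) + m))*(257 + 75) = (-5*(((2/3 - 1/3*1) + 1) - 2))*(257 + 75) = -5*(((2/3 - 1/3) + 1) - 2)*332 = -5*((1/3 + 1) - 2)*332 = -5*(4/3 - 2)*332 = -5*(-2/3)*332 = (10/3)*332 = 3320/3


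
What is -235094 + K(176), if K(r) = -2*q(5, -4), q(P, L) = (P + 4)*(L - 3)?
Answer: -234968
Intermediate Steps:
q(P, L) = (-3 + L)*(4 + P) (q(P, L) = (4 + P)*(-3 + L) = (-3 + L)*(4 + P))
K(r) = 126 (K(r) = -2*(-12 - 3*5 + 4*(-4) - 4*5) = -2*(-12 - 15 - 16 - 20) = -2*(-63) = 126)
-235094 + K(176) = -235094 + 126 = -234968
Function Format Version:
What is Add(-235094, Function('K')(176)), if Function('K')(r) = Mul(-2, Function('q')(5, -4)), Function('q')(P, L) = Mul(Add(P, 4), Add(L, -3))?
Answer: -234968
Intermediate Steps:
Function('q')(P, L) = Mul(Add(-3, L), Add(4, P)) (Function('q')(P, L) = Mul(Add(4, P), Add(-3, L)) = Mul(Add(-3, L), Add(4, P)))
Function('K')(r) = 126 (Function('K')(r) = Mul(-2, Add(-12, Mul(-3, 5), Mul(4, -4), Mul(-4, 5))) = Mul(-2, Add(-12, -15, -16, -20)) = Mul(-2, -63) = 126)
Add(-235094, Function('K')(176)) = Add(-235094, 126) = -234968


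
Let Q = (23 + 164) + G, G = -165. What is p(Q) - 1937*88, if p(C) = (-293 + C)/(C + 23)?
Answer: -7670791/45 ≈ -1.7046e+5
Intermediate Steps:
Q = 22 (Q = (23 + 164) - 165 = 187 - 165 = 22)
p(C) = (-293 + C)/(23 + C)
p(Q) - 1937*88 = (-293 + 22)/(23 + 22) - 1937*88 = -271/45 - 170456 = -7670791/45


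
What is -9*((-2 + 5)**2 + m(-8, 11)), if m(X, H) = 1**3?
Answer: -90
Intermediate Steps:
m(X, H) = 1
-9*((-2 + 5)**2 + m(-8, 11)) = -9*((-2 + 5)**2 + 1) = -9*(3**2 + 1) = -9*(9 + 1) = -9*10 = -90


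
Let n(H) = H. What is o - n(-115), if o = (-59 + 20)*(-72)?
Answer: 2923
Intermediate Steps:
o = 2808 (o = -39*(-72) = 2808)
o - n(-115) = 2808 - 1*(-115) = 2808 + 115 = 2923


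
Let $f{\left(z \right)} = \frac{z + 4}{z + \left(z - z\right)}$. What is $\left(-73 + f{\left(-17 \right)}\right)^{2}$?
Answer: $\frac{1507984}{289} \approx 5217.9$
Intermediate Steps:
$f{\left(z \right)} = \frac{4 + z}{z}$ ($f{\left(z \right)} = \frac{4 + z}{z + 0} = \frac{4 + z}{z}$)
$\left(-73 + f{\left(-17 \right)}\right)^{2} = \left(-73 + \frac{4 - 17}{-17}\right)^{2} = \left(-73 - - \frac{13}{17}\right)^{2} = \left(-73 + \frac{13}{17}\right)^{2} = \left(- \frac{1228}{17}\right)^{2} = \frac{1507984}{289}$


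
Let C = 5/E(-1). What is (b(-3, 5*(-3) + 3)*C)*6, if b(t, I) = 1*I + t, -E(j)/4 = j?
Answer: -225/2 ≈ -112.50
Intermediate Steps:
E(j) = -4*j
b(t, I) = I + t
C = 5/4 (C = 5/((-4*(-1))) = 5/4 ≈ 1.2500)
(b(-3, 5*(-3) + 3)*C)*6 = (((5*(-3) + 3) - 3)*(5/4))*6 = (((-15 + 3) - 3)*(5/4))*6 = ((-12 - 3)*(5/4))*6 = -15*5/4*6 = -75/4*6 = -225/2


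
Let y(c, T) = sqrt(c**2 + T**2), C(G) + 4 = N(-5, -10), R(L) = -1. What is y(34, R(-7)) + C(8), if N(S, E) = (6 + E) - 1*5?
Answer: -13 + sqrt(1157) ≈ 21.015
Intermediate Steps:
N(S, E) = 1 + E (N(S, E) = (6 + E) - 5 = 1 + E)
C(G) = -13 (C(G) = -4 + (1 - 10) = -4 - 9 = -13)
y(c, T) = sqrt(T**2 + c**2)
y(34, R(-7)) + C(8) = sqrt((-1)**2 + 34**2) - 13 = sqrt(1 + 1156) - 13 = sqrt(1157) - 13 = -13 + sqrt(1157)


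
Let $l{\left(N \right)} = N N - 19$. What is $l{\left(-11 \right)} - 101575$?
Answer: $-101473$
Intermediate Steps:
$l{\left(N \right)} = -19 + N^{2}$ ($l{\left(N \right)} = N^{2} - 19 = -19 + N^{2}$)
$l{\left(-11 \right)} - 101575 = \left(-19 + \left(-11\right)^{2}\right) - 101575 = \left(-19 + 121\right) - 101575 = 102 - 101575 = -101473$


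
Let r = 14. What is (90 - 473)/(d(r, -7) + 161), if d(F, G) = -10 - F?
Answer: -383/137 ≈ -2.7956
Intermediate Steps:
(90 - 473)/(d(r, -7) + 161) = (90 - 473)/((-10 - 1*14) + 161) = -383/((-10 - 14) + 161) = -383/(-24 + 161) = -383/137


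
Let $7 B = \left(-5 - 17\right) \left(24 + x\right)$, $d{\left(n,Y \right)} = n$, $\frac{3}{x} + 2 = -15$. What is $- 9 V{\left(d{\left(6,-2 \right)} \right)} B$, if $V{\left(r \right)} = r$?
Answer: $\frac{481140}{119} \approx 4043.2$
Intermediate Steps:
$x = - \frac{3}{17}$ ($x = \frac{3}{-2 - 15} = \frac{3}{-17} = 3 \left(- \frac{1}{17}\right) = - \frac{3}{17} \approx -0.17647$)
$B = - \frac{8910}{119}$ ($B = \frac{\left(-5 - 17\right) \left(24 - \frac{3}{17}\right)}{7} = \frac{\left(-22\right) \frac{405}{17}}{7} = \frac{1}{7} \left(- \frac{8910}{17}\right) = - \frac{8910}{119} \approx -74.874$)
$- 9 V{\left(d{\left(6,-2 \right)} \right)} B = \left(-9\right) 6 \left(- \frac{8910}{119}\right) = \left(-54\right) \left(- \frac{8910}{119}\right) = \frac{481140}{119}$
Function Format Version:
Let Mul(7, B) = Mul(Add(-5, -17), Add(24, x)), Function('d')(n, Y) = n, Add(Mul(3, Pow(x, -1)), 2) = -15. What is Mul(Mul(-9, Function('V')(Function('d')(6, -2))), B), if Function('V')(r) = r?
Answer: Rational(481140, 119) ≈ 4043.2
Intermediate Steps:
x = Rational(-3, 17) (x = Mul(3, Pow(Add(-2, -15), -1)) = Mul(3, Pow(-17, -1)) = Mul(3, Rational(-1, 17)) = Rational(-3, 17) ≈ -0.17647)
B = Rational(-8910, 119) (B = Mul(Rational(1, 7), Mul(Add(-5, -17), Add(24, Rational(-3, 17)))) = Mul(Rational(1, 7), Mul(-22, Rational(405, 17))) = Mul(Rational(1, 7), Rational(-8910, 17)) = Rational(-8910, 119) ≈ -74.874)
Mul(Mul(-9, Function('V')(Function('d')(6, -2))), B) = Mul(Mul(-9, 6), Rational(-8910, 119)) = Mul(-54, Rational(-8910, 119)) = Rational(481140, 119)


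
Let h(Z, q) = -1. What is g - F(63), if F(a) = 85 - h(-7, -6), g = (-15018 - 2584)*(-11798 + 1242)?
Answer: 185806626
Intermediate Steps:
g = 185806712 (g = -17602*(-10556) = 185806712)
F(a) = 86 (F(a) = 85 - 1*(-1) = 85 + 1 = 86)
g - F(63) = 185806712 - 1*86 = 185806712 - 86 = 185806626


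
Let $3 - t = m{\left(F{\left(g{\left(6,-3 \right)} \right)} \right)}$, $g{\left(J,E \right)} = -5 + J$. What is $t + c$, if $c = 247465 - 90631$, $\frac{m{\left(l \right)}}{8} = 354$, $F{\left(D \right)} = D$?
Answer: $154005$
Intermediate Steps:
$m{\left(l \right)} = 2832$ ($m{\left(l \right)} = 8 \cdot 354 = 2832$)
$c = 156834$
$t = -2829$ ($t = 3 - 2832 = -2829$)
$t + c = -2829 + 156834 = 154005$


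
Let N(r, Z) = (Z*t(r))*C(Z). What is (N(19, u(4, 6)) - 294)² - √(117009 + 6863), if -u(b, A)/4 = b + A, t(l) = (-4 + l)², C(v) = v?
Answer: 129388406436 - 28*√158 ≈ 1.2939e+11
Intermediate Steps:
u(b, A) = -4*A - 4*b (u(b, A) = -4*(b + A) = -4*(A + b) = -4*A - 4*b)
N(r, Z) = Z²*(-4 + r)² (N(r, Z) = (Z*(-4 + r)²)*Z = Z²*(-4 + r)²)
(N(19, u(4, 6)) - 294)² - √(117009 + 6863) = ((-4*6 - 4*4)²*(-4 + 19)² - 294)² - √(117009 + 6863) = ((-24 - 16)²*15² - 294)² - √123872 = ((-40)²*225 - 294)² - 28*√158 = (1600*225 - 294)² - 28*√158 = (360000 - 294)² - 28*√158 = 359706² - 28*√158 = 129388406436 - 28*√158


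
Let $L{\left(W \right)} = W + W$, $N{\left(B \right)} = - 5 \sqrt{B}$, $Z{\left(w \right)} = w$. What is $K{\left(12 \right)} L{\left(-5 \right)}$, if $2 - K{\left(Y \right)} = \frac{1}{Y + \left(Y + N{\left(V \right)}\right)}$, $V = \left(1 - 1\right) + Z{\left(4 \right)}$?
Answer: $- \frac{135}{7} \approx -19.286$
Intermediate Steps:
$V = 4$ ($V = \left(1 - 1\right) + 4 = 0 + 4 = 4$)
$L{\left(W \right)} = 2 W$
$K{\left(Y \right)} = 2 - \frac{1}{-10 + 2 Y}$ ($K{\left(Y \right)} = 2 - \frac{1}{Y + \left(Y - 5 \sqrt{4}\right)} = 2 - \frac{1}{Y + \left(Y - 10\right)} = 2 - \frac{1}{Y + \left(-10 + Y\right)} = 2 - \frac{1}{-10 + 2 Y}$)
$K{\left(12 \right)} L{\left(-5 \right)} = \frac{-21 + 4 \cdot 12}{2 \left(-5 + 12\right)} 2 \left(-5\right) = \frac{-21 + 48}{2 \cdot 7} \left(-10\right) = \frac{1}{2} \cdot \frac{1}{7} \cdot 27 \left(-10\right) = \frac{27}{14} \left(-10\right) = - \frac{135}{7}$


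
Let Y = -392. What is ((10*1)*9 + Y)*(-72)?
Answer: 21744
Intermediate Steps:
((10*1)*9 + Y)*(-72) = ((10*1)*9 - 392)*(-72) = (10*9 - 392)*(-72) = (90 - 392)*(-72) = -302*(-72) = 21744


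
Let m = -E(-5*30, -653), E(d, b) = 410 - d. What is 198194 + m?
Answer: 197634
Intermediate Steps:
m = -560 (m = -(410 - (-5)*30) = -(410 - 1*(-150)) = -(410 + 150) = -1*560 = -560)
198194 + m = 198194 - 560 = 197634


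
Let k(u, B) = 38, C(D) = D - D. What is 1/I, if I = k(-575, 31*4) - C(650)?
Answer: 1/38 ≈ 0.026316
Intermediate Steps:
C(D) = 0
I = 38 (I = 38 - 1*0 = 38 + 0 = 38)
1/I = 1/38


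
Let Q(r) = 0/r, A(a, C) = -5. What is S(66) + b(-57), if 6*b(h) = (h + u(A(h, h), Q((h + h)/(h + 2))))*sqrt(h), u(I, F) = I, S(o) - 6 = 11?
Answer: 17 - 31*I*sqrt(57)/3 ≈ 17.0 - 78.015*I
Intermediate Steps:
S(o) = 17 (S(o) = 6 + 11 = 17)
Q(r) = 0
b(h) = sqrt(h)*(-5 + h)/6 (b(h) = ((h - 5)*sqrt(h))/6 = ((-5 + h)*sqrt(h))/6 = (sqrt(h)*(-5 + h))/6 = sqrt(h)*(-5 + h)/6)
S(66) + b(-57) = 17 + sqrt(-57)*(-5 - 57)/6 = 17 + (1/6)*(I*sqrt(57))*(-62) = 17 - 31*I*sqrt(57)/3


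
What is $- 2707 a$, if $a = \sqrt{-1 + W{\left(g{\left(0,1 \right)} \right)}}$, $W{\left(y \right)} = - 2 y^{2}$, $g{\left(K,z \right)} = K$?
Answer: $- 2707 i \approx - 2707.0 i$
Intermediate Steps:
$a = i$ ($a = \sqrt{-1 - 2 \cdot 0^{2}} = \sqrt{-1 - 0} = \sqrt{-1 + 0} = \sqrt{-1} = i \approx 1.0 i$)
$- 2707 a = - 2707 i$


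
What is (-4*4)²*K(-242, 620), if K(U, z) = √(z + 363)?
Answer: 256*√983 ≈ 8026.3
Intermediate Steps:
K(U, z) = √(363 + z)
(-4*4)²*K(-242, 620) = (-4*4)²*√(363 + 620) = (-16)²*√983 = 256*√983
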